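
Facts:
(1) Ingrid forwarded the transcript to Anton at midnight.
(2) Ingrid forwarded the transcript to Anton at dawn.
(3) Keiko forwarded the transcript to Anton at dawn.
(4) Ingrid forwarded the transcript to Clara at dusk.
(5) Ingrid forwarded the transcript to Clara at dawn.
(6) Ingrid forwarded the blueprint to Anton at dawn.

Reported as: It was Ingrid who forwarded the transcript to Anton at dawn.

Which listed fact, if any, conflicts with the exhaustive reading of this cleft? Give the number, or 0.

The cleft puts "Ingrid" in focus and presupposes the open proposition with same thing, recipient, setting (the transcript / Anton / at dawn).
Exhaustivity: Ingrid is the only agent satisfying that background.
Fact (3) shares the background but with agent = Keiko; exhaustivity is violated.

3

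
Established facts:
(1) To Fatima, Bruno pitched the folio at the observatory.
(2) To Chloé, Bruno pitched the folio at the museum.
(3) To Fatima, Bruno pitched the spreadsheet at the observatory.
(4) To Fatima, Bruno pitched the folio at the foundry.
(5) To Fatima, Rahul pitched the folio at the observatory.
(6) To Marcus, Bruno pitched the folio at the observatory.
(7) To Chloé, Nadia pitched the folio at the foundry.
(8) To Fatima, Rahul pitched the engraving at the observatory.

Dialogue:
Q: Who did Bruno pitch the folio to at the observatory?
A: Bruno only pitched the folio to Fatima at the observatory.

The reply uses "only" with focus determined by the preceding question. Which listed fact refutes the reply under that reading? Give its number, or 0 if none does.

6

Answering "Who did ... to ...?" puts focus on the recipient — here, "Fatima".
So "only" ranges over recipients; the rest (agent = Bruno, thing = the folio, setting = at the observatory) is presupposed.
Fact (6) keeps agent = Bruno, thing = the folio, setting = at the observatory but has recipient = Marcus; that refutes the reply.
(Fact (3) would refute a reading with focus on the thing — but that is not what the question asks.)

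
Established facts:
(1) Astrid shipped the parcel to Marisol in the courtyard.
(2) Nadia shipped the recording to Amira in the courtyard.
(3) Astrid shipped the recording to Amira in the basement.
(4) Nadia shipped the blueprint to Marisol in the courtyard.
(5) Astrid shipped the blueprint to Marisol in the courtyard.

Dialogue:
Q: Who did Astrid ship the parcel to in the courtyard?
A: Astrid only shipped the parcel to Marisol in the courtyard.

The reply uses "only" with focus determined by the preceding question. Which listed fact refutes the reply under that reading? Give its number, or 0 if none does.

0

Answering "Who did ... to ...?" puts focus on the recipient — here, "Marisol".
"Only" then excludes alternative recipients while the background — same agent, thing, setting (Astrid / the parcel / in the courtyard) — is held fixed.
No fact keeps same agent, thing, setting (Astrid / the parcel / in the courtyard) while changing the recipient; every other fact differs on something backgrounded. The reply stands.
(Fact (5) would refute a reading with focus on the thing — but that is not what the question asks.)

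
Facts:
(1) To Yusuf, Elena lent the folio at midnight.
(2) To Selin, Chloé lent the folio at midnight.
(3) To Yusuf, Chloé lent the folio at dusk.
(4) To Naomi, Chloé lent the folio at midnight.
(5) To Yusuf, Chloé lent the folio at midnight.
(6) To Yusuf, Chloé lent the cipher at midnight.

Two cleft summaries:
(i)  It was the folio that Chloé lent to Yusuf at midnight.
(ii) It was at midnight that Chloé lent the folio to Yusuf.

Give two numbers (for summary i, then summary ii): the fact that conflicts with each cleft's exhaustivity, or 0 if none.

Summary (i) focuses "the folio" (the thing); background Chloé as agent and Yusuf as recipient and at midnight as setting. Fact (6) matches that background with thing = the cipher — refutes (i).
Summary (ii) focuses "at midnight" (the setting); background Chloé as agent and the folio as thing and Yusuf as recipient. Fact (3) matches that background with setting = at dusk — refutes (ii).

6, 3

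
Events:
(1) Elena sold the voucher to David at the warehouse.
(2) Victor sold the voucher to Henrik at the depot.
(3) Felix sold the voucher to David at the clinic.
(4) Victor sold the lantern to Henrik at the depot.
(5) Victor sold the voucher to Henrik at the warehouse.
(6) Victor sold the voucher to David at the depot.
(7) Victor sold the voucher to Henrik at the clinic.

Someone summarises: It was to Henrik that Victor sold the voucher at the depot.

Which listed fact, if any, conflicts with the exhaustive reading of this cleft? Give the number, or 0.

Focus of the cleft: "Henrik" (the recipient). Presupposed background: agent = Victor, thing = the voucher, setting = at the depot.
The exhaustive reading says no other recipient fits that background.
But fact (6) also has agent = Victor, thing = the voucher, setting = at the depot, with recipient = David — so the exhaustive reading fails.

6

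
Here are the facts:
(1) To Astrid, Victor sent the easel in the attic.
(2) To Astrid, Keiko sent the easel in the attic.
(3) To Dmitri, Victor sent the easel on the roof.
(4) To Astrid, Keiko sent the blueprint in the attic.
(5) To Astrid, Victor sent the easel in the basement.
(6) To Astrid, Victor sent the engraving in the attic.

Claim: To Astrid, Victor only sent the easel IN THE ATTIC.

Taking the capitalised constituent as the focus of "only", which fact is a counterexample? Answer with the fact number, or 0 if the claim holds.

Focus (in capitals) is "in the attic" — the setting. "Only" excludes alternative settings while holding fixed same agent, thing, recipient (Victor / the easel / Astrid).
Fact (5) shares the background but differs in setting (in the basement) — a counterexample.

5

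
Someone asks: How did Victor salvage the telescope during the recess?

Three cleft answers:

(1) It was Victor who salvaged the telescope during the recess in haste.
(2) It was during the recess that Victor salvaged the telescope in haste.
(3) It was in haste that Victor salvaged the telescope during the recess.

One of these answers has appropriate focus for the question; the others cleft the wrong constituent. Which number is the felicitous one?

3

The question word "how" targets the manner.
Option (1) clefts "Victor" — the subject (agent), not what was asked.
Option (2) clefts "during the recess" — the time, not what was asked.
Option (3) clefts "in haste" — that matches what the question asks about.
So the congruent reply is (3).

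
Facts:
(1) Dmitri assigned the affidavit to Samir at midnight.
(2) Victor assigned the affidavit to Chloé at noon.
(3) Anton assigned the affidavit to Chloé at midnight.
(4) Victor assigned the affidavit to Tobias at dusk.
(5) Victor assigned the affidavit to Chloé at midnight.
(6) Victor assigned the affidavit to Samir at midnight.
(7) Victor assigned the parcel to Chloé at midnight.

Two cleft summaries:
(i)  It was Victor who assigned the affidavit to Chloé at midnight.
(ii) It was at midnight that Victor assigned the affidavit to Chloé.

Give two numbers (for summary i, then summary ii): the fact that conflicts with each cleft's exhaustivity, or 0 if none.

Summary (i) focuses "Victor" (the agent); background thing = the affidavit, recipient = Chloé, setting = at midnight. Fact (3) matches that background with agent = Anton — refutes (i).
Summary (ii) focuses "at midnight" (the setting); background agent = Victor, thing = the affidavit, recipient = Chloé. Fact (2) matches that background with setting = at noon — refutes (ii).

3, 2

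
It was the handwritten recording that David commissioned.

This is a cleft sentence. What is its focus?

In an it-cleft "It was X that/who ...", the clefted constituent X is the focus; the that/who-clause expresses the presupposed open proposition.
Here the focus is "the handwritten recording". The backgrounded (presupposed) material includes "David".

the handwritten recording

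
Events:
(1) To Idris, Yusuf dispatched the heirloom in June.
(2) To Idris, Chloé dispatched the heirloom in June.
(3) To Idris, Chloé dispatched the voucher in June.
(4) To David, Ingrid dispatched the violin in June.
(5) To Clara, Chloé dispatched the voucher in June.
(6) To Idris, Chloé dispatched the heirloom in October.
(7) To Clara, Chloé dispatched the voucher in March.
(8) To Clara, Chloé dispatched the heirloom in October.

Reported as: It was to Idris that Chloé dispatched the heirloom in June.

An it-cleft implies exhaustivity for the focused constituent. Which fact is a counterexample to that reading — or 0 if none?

0

The cleft puts "Idris" in focus and presupposes the open proposition with agent = Chloé, thing = the heirloom, setting = in June.
Exhaustivity: Idris is the only recipient satisfying that background.
No listed fact matches the background with a different recipient. Exhaustivity holds.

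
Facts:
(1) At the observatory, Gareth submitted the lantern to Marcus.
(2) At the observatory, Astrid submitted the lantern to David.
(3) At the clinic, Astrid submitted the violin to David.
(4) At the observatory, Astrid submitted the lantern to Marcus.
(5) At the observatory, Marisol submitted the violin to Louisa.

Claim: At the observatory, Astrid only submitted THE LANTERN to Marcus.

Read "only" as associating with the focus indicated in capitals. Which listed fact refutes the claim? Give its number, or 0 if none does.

The capitals mark "the lantern" as focus. So "only" rules out other things, with the rest (same agent, recipient, setting (Astrid / Marcus / at the observatory)) as background.
No fact matches same agent, recipient, setting (Astrid / Marcus / at the observatory) with a different thing — every other fact differs on at least one backgrounded slot. So no fact refutes it.

0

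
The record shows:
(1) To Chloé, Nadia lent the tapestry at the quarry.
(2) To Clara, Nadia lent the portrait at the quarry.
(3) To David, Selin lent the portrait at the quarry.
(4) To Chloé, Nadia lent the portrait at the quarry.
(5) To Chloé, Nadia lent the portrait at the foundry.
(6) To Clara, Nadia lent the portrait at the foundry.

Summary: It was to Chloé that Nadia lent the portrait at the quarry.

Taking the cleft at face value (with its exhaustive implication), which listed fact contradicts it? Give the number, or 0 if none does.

Focus of the cleft: "Chloé" (the recipient). Presupposed background: same agent, thing, setting (Nadia / the portrait / at the quarry).
Exhaustivity: Chloé is the only recipient satisfying that background.
But fact (2) also has same agent, thing, setting (Nadia / the portrait / at the quarry), with recipient = Clara — so the exhaustive reading fails.

2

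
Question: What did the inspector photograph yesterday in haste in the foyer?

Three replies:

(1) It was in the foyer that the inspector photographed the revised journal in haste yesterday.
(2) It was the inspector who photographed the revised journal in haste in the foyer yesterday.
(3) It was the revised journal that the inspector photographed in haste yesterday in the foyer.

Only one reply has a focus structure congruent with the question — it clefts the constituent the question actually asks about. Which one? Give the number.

The question word "what" targets the direct object.
Option (1) clefts "in the foyer" — the location, not what was asked.
Option (2) clefts "the inspector" — the subject (agent), not what was asked.
Option (3) clefts "the revised journal" — that matches what the question asks about.
So the congruent reply is (3).

3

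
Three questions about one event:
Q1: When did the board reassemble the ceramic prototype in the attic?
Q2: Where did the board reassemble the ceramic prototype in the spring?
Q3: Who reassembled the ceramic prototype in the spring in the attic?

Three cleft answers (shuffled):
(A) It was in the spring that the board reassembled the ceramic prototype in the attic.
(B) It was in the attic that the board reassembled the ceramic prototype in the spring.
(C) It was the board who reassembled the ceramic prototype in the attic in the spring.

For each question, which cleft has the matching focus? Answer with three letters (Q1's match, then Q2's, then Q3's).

Q1 asks about the time; cleft (A) focuses "in the spring", which is the time — so Q1 → A.
Q2 asks about the location; cleft (B) focuses "in the attic", which is the location — so Q2 → B.
Q3 asks about the subject (agent); cleft (C) focuses "the board", which is the subject (agent) — so Q3 → C.
Mapping: Q1→A, Q2→B, Q3→C.

ABC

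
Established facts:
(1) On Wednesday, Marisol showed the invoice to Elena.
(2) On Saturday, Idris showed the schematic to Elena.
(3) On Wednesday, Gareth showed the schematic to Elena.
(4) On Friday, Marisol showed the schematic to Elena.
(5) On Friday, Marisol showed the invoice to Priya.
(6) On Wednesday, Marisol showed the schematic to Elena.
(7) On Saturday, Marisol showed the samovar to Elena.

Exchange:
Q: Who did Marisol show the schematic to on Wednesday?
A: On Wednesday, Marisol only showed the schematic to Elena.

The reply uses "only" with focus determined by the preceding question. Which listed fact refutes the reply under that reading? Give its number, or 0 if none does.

0

Answering "Who did ... to ...?" puts focus on the recipient — here, "Elena".
So "only" ranges over recipients; the rest (same agent, thing, setting (Marisol / the schematic / on Wednesday)) is presupposed.
No fact keeps same agent, thing, setting (Marisol / the schematic / on Wednesday) while changing the recipient; every other fact differs on something backgrounded. The reply stands.
(Fact (1) would refute a reading with focus on the thing — but that is not what the question asks.)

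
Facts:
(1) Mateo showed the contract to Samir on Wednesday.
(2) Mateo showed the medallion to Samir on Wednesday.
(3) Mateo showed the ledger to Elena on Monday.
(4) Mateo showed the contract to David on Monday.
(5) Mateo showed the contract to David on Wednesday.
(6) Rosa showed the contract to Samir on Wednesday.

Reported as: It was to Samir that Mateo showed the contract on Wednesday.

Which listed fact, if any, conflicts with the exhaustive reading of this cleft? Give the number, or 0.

Focus of the cleft: "Samir" (the recipient). Presupposed background: same agent, thing, setting (Mateo / the contract / on Wednesday).
The exhaustive reading says no other recipient fits that background.
But fact (5) also has same agent, thing, setting (Mateo / the contract / on Wednesday), with recipient = David — so the exhaustive reading fails.

5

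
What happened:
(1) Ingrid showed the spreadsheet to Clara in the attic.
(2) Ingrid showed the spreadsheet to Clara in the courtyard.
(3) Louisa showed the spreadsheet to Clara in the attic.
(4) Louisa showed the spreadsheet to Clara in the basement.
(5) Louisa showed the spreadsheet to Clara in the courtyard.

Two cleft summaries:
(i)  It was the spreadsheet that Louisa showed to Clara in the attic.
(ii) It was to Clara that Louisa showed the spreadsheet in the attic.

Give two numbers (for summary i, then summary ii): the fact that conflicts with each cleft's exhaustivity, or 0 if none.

0, 0

Summary (i) focuses "the spreadsheet" (the thing); background Louisa as agent and Clara as recipient and in the attic as setting. No fact matches that background with a different thing, so 0.
Summary (ii) focuses "Clara" (the recipient); background Louisa as agent and the spreadsheet as thing and in the attic as setting. No fact matches that background with a different recipient, so 0.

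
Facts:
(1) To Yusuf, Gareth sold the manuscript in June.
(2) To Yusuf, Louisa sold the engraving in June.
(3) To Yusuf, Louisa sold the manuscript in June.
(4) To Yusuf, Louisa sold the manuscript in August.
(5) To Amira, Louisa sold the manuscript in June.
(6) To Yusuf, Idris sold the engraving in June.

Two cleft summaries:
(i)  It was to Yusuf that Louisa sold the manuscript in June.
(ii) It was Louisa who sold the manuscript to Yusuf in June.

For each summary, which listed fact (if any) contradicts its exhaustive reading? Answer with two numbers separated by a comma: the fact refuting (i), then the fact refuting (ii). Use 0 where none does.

(i): focus "Yusuf". Looking for Louisa as agent and the manuscript as thing and in June as setting with some other recipient — fact (5) has Amira there. Refuted.
(ii): focus "Louisa". Looking for the manuscript as thing and Yusuf as recipient and in June as setting with some other agent — fact (1) has Gareth there. Refuted.

5, 1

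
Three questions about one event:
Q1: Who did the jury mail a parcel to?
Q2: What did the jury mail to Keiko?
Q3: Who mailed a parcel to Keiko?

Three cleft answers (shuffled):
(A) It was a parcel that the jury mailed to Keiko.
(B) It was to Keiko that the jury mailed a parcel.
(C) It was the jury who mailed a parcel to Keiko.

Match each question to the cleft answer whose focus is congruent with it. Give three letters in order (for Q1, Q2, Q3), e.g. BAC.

BAC

Q1 asks about the recipient; cleft (B) focuses "to Keiko", which is the recipient — so Q1 → B.
Q2 asks about the direct object; cleft (A) focuses "a parcel", which is the direct object — so Q2 → A.
Q3 asks about the subject (agent); cleft (C) focuses "the jury", which is the subject (agent) — so Q3 → C.
Mapping: Q1→B, Q2→A, Q3→C.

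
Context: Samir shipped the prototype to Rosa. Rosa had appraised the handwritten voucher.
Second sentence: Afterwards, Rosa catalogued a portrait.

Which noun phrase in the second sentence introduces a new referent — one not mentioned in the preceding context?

a portrait

"Rosa" in the second sentence is given — already mentioned in the context.
"a portrait" has no antecedent in the context; it is discourse-new (the indefinite article also signals a new referent).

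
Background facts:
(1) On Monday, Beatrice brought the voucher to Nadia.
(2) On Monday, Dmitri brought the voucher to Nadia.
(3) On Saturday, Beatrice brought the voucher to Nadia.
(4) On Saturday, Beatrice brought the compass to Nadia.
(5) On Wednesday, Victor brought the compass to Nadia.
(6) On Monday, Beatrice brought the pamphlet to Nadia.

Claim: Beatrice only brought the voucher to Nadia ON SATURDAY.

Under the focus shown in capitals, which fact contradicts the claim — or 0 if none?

Focus (in capitals) is "on Saturday" — the setting. "Only" excludes alternative settings while holding fixed Beatrice as agent and the voucher as thing and Nadia as recipient.
Fact (1) matches on Beatrice as agent and the voucher as thing and Nadia as recipient, but has setting = on Monday instead. That refutes the claim.

1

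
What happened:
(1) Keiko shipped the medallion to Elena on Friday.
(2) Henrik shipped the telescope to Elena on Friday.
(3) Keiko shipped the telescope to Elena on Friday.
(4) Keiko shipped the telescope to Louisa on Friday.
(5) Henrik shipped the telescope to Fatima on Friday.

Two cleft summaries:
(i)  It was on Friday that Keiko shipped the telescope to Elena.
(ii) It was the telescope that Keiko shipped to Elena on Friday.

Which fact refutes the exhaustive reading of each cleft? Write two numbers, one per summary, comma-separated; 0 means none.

(i): focus "on Friday". No fact shares same agent, thing, recipient (Keiko / the telescope / Elena) with a different setting. 0.
(ii): focus "the telescope". Looking for same agent, recipient, setting (Keiko / Elena / on Friday) with some other thing — fact (1) has the medallion there. Refuted.

0, 1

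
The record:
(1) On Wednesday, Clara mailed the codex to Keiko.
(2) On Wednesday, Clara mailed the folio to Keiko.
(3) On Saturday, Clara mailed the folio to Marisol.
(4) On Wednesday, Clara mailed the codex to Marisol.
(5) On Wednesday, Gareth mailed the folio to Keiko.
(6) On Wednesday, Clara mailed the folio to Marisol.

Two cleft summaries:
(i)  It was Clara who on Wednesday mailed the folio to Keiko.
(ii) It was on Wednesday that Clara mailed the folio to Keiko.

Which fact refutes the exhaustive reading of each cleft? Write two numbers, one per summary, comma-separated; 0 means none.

Summary (i) focuses "Clara" (the agent); background same thing, recipient, setting (the folio / Keiko / on Wednesday). Fact (5) matches that background with agent = Gareth — refutes (i).
Summary (ii) focuses "on Wednesday" (the setting); background same agent, thing, recipient (Clara / the folio / Keiko). No fact matches that background with a different setting, so 0.

5, 0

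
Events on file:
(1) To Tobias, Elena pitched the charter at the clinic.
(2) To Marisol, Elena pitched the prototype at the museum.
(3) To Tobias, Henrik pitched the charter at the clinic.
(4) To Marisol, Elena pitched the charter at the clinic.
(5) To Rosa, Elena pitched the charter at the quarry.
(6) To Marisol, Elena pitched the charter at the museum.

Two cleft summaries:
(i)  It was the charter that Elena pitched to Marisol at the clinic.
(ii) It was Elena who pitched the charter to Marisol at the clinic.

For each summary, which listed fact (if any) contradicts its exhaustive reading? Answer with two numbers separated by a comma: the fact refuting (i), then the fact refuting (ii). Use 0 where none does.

Summary (i) focuses "the charter" (the thing); background same agent, recipient, setting (Elena / Marisol / at the clinic). No fact matches that background with a different thing, so 0.
Summary (ii) focuses "Elena" (the agent); background same thing, recipient, setting (the charter / Marisol / at the clinic). No fact matches that background with a different agent, so 0.

0, 0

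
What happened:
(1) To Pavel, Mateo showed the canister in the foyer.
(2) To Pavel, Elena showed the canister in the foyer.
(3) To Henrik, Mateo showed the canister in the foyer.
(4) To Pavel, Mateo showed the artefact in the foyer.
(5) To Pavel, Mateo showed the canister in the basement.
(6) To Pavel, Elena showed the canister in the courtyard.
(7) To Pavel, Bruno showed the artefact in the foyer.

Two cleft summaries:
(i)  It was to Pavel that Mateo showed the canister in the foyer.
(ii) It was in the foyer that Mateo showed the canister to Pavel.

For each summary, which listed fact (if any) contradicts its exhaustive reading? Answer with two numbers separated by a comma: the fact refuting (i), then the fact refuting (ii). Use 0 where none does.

3, 5

Summary (i) focuses "Pavel" (the recipient); background same agent, thing, setting (Mateo / the canister / in the foyer). Fact (3) matches that background with recipient = Henrik — refutes (i).
Summary (ii) focuses "in the foyer" (the setting); background same agent, thing, recipient (Mateo / the canister / Pavel). Fact (5) matches that background with setting = in the basement — refutes (ii).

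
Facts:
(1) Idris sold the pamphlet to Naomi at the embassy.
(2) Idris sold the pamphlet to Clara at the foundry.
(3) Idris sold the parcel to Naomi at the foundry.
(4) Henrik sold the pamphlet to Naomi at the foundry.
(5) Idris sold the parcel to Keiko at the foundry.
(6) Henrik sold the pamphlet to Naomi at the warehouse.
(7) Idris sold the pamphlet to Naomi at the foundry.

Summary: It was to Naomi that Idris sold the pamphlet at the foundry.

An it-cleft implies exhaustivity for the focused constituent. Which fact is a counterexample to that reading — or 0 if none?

The cleft puts "Naomi" in focus and presupposes the open proposition with same agent, thing, setting (Idris / the pamphlet / at the foundry).
The exhaustive reading says no other recipient fits that background.
Fact (2) shares the background but with recipient = Clara; exhaustivity is violated.

2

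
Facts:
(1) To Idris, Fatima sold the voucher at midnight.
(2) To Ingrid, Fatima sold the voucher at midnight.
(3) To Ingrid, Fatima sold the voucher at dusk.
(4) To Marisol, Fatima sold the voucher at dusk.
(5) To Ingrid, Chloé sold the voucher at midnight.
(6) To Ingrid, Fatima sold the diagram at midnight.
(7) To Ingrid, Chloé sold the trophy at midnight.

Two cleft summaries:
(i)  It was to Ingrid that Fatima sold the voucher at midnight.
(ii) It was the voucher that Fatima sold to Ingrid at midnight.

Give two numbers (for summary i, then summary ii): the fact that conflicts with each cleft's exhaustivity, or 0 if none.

Summary (i) focuses "Ingrid" (the recipient); background Fatima as agent and the voucher as thing and at midnight as setting. Fact (1) matches that background with recipient = Idris — refutes (i).
Summary (ii) focuses "the voucher" (the thing); background Fatima as agent and Ingrid as recipient and at midnight as setting. Fact (6) matches that background with thing = the diagram — refutes (ii).

1, 6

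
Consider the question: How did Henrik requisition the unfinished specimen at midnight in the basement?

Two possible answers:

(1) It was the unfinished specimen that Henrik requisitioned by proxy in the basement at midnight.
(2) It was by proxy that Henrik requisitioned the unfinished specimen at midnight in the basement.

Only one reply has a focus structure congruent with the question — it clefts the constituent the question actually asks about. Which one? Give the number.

The question word "how" targets the manner.
Option (1) clefts "the unfinished specimen" — the direct object, not what was asked.
Option (2) clefts "by proxy" — that matches what the question asks about.
So the congruent reply is (2).

2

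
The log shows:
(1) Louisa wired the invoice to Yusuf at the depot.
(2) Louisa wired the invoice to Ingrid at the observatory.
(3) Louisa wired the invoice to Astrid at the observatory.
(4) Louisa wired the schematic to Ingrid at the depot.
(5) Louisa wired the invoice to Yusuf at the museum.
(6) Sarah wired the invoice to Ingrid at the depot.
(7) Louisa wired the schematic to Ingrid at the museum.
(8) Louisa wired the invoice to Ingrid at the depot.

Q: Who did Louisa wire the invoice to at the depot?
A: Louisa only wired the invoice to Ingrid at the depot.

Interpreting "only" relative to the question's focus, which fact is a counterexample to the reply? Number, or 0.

The question "Who did ... to ...?" targets the recipient, so in the reply the focus falls on "Ingrid".
So "only" ranges over recipients; the rest (agent = Louisa, thing = the invoice, setting = at the depot) is presupposed.
Fact (1) keeps agent = Louisa, thing = the invoice, setting = at the depot but has recipient = Yusuf; that refutes the reply.
(Fact (2) would refute a reading with focus on the setting — but that is not what the question asks.)

1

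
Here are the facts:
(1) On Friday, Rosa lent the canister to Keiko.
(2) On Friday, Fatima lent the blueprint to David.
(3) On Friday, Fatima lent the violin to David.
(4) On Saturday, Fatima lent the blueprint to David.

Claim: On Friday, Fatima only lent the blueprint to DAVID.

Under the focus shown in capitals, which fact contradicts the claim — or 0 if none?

Focus (in capitals) is "David" — the recipient. "Only" excludes alternative recipients while holding fixed same agent, thing, setting (Fatima / the blueprint / on Friday).
No fact matches same agent, thing, setting (Fatima / the blueprint / on Friday) with a different recipient — every other fact differs on at least one backgrounded slot. So no fact refutes it.

0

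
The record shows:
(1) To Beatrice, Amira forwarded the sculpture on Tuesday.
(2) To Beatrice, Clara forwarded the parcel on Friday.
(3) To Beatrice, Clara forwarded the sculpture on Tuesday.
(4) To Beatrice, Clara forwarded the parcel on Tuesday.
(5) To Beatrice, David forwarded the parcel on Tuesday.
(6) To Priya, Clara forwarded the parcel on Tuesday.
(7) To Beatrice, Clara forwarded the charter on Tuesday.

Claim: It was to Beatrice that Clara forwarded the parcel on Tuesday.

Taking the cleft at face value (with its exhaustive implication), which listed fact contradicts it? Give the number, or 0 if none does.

Focus of the cleft: "Beatrice" (the recipient). Presupposed background: agent = Clara, thing = the parcel, setting = on Tuesday.
The exhaustive reading says no other recipient fits that background.
Fact (6) shares the background but with recipient = Priya; exhaustivity is violated.

6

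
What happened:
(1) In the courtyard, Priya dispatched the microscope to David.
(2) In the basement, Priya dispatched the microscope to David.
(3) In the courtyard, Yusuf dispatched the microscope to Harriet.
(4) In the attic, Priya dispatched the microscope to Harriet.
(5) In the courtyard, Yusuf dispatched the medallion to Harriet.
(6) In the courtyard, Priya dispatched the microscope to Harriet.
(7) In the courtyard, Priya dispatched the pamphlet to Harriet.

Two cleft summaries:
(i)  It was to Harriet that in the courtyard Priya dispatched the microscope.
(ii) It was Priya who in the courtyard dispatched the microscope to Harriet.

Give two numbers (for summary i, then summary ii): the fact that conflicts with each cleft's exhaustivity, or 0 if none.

1, 3

Summary (i) focuses "Harriet" (the recipient); background agent = Priya, thing = the microscope, setting = in the courtyard. Fact (1) matches that background with recipient = David — refutes (i).
Summary (ii) focuses "Priya" (the agent); background thing = the microscope, recipient = Harriet, setting = in the courtyard. Fact (3) matches that background with agent = Yusuf — refutes (ii).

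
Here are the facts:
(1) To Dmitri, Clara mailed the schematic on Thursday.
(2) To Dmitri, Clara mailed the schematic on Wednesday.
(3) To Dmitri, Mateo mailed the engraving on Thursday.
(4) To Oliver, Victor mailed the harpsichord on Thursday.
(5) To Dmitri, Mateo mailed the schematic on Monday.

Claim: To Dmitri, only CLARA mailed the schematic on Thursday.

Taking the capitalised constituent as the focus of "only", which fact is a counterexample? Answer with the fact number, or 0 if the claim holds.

Focus (in capitals) is "Clara" — the agent. "Only" excludes alternative agents while holding fixed same thing, recipient, setting (the schematic / Dmitri / on Thursday).
No fact matches same thing, recipient, setting (the schematic / Dmitri / on Thursday) with a different agent — every other fact differs on at least one backgrounded slot. So no fact refutes it.

0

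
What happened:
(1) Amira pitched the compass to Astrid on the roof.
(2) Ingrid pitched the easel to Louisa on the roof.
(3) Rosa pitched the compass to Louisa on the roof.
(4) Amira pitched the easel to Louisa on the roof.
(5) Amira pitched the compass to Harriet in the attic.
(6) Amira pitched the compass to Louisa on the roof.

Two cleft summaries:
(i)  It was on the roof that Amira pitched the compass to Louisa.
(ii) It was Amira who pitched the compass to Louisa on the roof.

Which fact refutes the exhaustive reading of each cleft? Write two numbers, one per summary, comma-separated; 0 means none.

Summary (i) focuses "on the roof" (the setting); background agent = Amira, thing = the compass, recipient = Louisa. No fact matches that background with a different setting, so 0.
Summary (ii) focuses "Amira" (the agent); background thing = the compass, recipient = Louisa, setting = on the roof. Fact (3) matches that background with agent = Rosa — refutes (ii).

0, 3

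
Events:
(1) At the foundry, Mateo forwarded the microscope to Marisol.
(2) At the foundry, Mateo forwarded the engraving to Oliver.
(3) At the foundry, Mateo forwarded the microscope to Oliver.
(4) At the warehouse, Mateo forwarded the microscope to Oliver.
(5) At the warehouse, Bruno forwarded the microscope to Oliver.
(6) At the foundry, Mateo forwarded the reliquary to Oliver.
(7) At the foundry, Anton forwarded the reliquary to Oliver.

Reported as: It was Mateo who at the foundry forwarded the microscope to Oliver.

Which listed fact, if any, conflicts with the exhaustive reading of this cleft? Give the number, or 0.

0

Focus of the cleft: "Mateo" (the agent). Presupposed background: the microscope as thing and Oliver as recipient and at the foundry as setting.
Exhaustivity: Mateo is the only agent satisfying that background.
Every other fact differs from the presupposition on some backgrounded slot, so none challenges the exhaustivity.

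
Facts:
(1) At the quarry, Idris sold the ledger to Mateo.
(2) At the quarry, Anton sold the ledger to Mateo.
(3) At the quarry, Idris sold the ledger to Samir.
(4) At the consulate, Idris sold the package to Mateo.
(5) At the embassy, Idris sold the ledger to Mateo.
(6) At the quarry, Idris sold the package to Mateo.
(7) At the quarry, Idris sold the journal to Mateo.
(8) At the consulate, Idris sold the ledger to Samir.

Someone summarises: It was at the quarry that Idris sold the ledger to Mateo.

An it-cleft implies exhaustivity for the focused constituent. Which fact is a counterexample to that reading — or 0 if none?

Focus of the cleft: "at the quarry" (the setting). Presupposed background: Idris as agent and the ledger as thing and Mateo as recipient.
Exhaustivity: at the quarry is the only setting satisfying that background.
Fact (5) shares the background but with setting = at the embassy; exhaustivity is violated.

5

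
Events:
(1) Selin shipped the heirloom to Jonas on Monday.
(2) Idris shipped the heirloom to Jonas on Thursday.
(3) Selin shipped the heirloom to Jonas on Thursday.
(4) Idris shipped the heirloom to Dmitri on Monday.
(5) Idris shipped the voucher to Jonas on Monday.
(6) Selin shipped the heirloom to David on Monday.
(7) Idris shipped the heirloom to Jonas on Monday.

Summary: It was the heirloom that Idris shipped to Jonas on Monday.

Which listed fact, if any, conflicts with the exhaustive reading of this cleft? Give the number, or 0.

Focus of the cleft: "the heirloom" (the thing). Presupposed background: same agent, recipient, setting (Idris / Jonas / on Monday).
Exhaustivity: the heirloom is the only thing satisfying that background.
But fact (5) also has same agent, recipient, setting (Idris / Jonas / on Monday), with thing = the voucher — so the exhaustive reading fails.

5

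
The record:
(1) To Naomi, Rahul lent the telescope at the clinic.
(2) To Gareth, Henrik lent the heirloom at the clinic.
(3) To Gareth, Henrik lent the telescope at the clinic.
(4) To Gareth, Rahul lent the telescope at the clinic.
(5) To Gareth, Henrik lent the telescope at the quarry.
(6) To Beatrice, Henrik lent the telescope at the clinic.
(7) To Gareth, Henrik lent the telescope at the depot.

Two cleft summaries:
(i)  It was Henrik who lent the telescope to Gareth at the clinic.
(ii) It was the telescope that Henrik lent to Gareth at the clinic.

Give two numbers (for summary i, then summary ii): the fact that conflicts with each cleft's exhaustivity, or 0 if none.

Summary (i) focuses "Henrik" (the agent); background thing = the telescope, recipient = Gareth, setting = at the clinic. Fact (4) matches that background with agent = Rahul — refutes (i).
Summary (ii) focuses "the telescope" (the thing); background agent = Henrik, recipient = Gareth, setting = at the clinic. Fact (2) matches that background with thing = the heirloom — refutes (ii).

4, 2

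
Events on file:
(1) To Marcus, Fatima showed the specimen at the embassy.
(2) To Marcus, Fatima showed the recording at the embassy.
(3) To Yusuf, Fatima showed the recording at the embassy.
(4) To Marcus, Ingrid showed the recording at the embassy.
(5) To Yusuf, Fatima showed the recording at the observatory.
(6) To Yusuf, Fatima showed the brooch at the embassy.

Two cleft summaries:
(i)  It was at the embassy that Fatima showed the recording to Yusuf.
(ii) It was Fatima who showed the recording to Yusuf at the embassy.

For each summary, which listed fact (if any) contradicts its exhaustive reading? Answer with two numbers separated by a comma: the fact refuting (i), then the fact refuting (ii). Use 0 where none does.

(i): focus "at the embassy". Looking for same agent, thing, recipient (Fatima / the recording / Yusuf) with some other setting — fact (5) has at the observatory there. Refuted.
(ii): focus "Fatima". No fact shares same thing, recipient, setting (the recording / Yusuf / at the embassy) with a different agent. 0.

5, 0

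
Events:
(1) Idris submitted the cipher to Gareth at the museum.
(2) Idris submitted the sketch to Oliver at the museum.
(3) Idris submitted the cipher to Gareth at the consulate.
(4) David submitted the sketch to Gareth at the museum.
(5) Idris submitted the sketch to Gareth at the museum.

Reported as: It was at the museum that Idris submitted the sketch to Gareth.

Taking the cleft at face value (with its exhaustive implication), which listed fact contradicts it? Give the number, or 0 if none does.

0

The cleft puts "at the museum" in focus and presupposes the open proposition with same agent, thing, recipient (Idris / the sketch / Gareth).
Exhaustivity: at the museum is the only setting satisfying that background.
No listed fact matches the background with a different setting. Exhaustivity holds.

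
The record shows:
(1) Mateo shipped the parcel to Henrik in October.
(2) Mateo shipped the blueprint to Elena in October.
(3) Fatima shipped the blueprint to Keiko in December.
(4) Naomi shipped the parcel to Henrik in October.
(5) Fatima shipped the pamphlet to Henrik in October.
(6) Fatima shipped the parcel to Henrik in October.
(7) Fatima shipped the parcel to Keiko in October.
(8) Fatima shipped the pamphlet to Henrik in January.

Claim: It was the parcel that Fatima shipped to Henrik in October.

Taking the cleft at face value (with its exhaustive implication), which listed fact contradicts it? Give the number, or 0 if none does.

Focus of the cleft: "the parcel" (the thing). Presupposed background: agent = Fatima, recipient = Henrik, setting = in October.
Exhaustivity: the parcel is the only thing satisfying that background.
Fact (5) shares the background but with thing = the pamphlet; exhaustivity is violated.

5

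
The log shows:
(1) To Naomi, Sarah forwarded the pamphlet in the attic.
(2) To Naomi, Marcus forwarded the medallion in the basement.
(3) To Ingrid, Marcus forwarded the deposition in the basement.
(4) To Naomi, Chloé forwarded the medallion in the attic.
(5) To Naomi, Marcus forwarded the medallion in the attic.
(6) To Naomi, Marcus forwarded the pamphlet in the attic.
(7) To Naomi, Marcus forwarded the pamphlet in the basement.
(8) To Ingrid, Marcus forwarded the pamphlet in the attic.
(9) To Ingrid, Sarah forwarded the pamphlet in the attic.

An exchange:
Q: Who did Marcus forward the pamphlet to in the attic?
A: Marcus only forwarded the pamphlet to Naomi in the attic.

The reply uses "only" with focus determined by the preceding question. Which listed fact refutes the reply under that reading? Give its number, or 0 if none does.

8

Answering "Who did ... to ...?" puts focus on the recipient — here, "Naomi".
"Only" then excludes alternative recipients while the background — Marcus as agent and the pamphlet as thing and in the attic as setting — is held fixed.
Fact (8) shares the background with a different recipient (Ingrid) — counterexample.
(Fact (7) would refute a reading with focus on the setting — but that is not what the question asks.)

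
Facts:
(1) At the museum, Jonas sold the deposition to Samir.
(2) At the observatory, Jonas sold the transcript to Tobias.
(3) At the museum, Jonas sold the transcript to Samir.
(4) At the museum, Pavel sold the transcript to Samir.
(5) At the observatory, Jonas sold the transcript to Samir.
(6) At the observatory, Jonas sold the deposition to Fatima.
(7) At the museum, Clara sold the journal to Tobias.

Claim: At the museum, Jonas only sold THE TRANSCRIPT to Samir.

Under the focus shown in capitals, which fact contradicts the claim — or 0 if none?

1

Focus (in capitals) is "the transcript" — the thing. "Only" excludes alternative things while holding fixed agent = Jonas, recipient = Samir, setting = at the museum.
Fact (1) shares the background but differs in thing (the deposition) — a counterexample.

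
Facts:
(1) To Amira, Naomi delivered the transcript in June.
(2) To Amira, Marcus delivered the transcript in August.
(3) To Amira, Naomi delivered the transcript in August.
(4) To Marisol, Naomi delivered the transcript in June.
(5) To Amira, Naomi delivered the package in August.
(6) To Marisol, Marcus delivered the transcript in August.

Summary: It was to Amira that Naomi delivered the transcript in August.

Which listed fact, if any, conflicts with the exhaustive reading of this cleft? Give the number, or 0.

0

Focus of the cleft: "Amira" (the recipient). Presupposed background: agent = Naomi, thing = the transcript, setting = in August.
The exhaustive reading says no other recipient fits that background.
No listed fact matches the background with a different recipient. Exhaustivity holds.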